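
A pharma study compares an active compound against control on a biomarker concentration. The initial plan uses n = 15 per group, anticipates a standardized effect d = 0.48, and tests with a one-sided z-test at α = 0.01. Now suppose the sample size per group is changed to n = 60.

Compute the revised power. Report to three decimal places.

With n = 60 per group: δ = d·√(n/2) = 0.48 × √(60/2) = 2.6291. Critical value z_{0.01} = 2.326.
Revised power = P(Z > 2.326 − δ) = Φ(0.303) = 0.6189.

Power ≈ 0.619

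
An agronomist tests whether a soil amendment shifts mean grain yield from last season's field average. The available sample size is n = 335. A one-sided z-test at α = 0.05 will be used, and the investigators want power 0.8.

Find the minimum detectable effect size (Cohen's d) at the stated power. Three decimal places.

Need Φ(δ − 1.645) = 0.8, so δ = 1.645 + 0.842 = 2.486.
δ = d·√n ⇒ d = δ/√n = 2.486/√335 = 0.1359.

d ≈ 0.136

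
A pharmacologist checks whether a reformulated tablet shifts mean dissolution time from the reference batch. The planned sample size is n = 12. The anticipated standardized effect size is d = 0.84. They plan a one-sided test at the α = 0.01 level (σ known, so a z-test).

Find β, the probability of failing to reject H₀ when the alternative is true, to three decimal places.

β ≈ 0.280

Noncentrality parameter: δ = d·√n = 0.84 × √12 = 2.9098
One-sided α = 0.01 → critical value z_{0.01} = 2.326.
Power = P(Z > 2.326 − δ) = Φ(0.583) = 0.7202.
Type II error: β = 1 − power = 1 − 0.7202 = 0.2798.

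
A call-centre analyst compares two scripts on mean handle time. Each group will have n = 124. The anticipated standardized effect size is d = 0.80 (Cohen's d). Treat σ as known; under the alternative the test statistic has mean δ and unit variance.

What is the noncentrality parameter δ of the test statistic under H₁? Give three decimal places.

δ ≈ 6.299

The noncentrality parameter scales effect size by the design's sample-size factor: δ = d·√(n/2) = 0.80 × √(124/2) = 6.2992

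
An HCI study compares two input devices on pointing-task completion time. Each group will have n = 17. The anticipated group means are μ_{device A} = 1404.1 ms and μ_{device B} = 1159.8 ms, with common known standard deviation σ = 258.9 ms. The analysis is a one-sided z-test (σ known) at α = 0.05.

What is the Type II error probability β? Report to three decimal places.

Standardized effect: d = |μ_{device A} − μ_{device B}| / σ = |1404.1 − 1159.8| / 258.9 = 0.9436
Noncentrality parameter: δ = d·√(n/2) = 0.9436 × √(17/2) = 2.7511
One-sided α = 0.05 → critical value z_{0.05} = 1.645.
Power = P(Z > 1.645 − δ) = Φ(1.106) = 0.8657.
Type II error: β = 1 − power = 1 − 0.8657 = 0.1343.

β ≈ 0.134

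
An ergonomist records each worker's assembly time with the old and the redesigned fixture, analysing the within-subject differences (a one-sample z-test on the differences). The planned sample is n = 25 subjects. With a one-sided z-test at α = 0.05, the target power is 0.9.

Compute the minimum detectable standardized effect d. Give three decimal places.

d ≈ 0.585

Need Φ(δ − 1.645) = 0.9, so δ = 1.645 + 1.282 = 2.926.
δ = d·√n ⇒ d = δ/√n = 2.926/√25 = 0.5853.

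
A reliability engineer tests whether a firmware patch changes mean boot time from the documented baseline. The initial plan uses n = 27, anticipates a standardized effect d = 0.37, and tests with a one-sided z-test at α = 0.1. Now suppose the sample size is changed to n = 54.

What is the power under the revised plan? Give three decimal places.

With n = 54: δ = d·√n = 0.37 × √54 = 2.7189. Critical value z_{0.1} = 1.282.
Revised power = Φ(δ − 1.282) = Φ(1.437) = 0.9247.

Power ≈ 0.925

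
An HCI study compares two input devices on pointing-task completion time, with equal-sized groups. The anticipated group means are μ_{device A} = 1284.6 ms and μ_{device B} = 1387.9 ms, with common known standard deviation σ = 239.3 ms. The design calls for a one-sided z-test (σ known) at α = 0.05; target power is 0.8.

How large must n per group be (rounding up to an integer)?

n = 67 per group

Standardized effect: d = |μ_{device A} − μ_{device B}| / σ = |1284.6 − 1387.9| / 239.3 = 0.4317
For power 0.8 need Φ(δ − z_{0.05}) = 0.8, so δ = z_{0.05} + z_{0.20} = 1.645 + 0.842 = 2.486.
δ = d·√(n/2) ⇒ n = 2(δ/d)² = 2 × (2.486 / 0.4317)² = 66.36.
Rounding up, n = 67 per group.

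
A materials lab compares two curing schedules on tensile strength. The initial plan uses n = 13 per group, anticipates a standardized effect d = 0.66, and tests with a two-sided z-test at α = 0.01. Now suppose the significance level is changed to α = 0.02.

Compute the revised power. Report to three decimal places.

Power ≈ 0.260

δ = d·√(n/2) = 0.66 × √(13/2) = 1.6827 (unchanged). New critical value: z_{0.01} = 2.326.
Revised power = Φ(δ − 2.326) + Φ(−δ − 2.326) = Φ(-0.644) + Φ(-4.009) = 0.2599 + 0.0000 = 0.2599.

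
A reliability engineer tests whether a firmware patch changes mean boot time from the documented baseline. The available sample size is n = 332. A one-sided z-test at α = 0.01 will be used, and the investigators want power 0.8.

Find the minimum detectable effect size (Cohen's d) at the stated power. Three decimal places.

d ≈ 0.174

Required noncentrality: δ = z_{0.01} + z_{0.20} = 2.326 + 0.842 = 3.168.
δ = d·√n ⇒ d = δ/√n = 3.168/√332 = 0.1739.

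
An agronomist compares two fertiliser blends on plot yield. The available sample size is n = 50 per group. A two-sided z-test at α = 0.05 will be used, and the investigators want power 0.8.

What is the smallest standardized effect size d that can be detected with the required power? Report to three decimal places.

d ≈ 0.560

Required noncentrality: δ = z_{0.025} + z_{0.20} = 1.960 + 0.842 = 2.802.
(The second rejection-region term Φ(−δ − z_{α/2}) is negligible and dropped.)
δ = d·√(n/2) ⇒ d = δ/√(n/2) = 2.802/√(50/2) = 0.5603.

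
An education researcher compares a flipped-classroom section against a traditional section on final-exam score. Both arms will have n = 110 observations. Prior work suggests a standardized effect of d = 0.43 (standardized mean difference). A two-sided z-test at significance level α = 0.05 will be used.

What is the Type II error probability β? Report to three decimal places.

Noncentrality parameter: δ = d·√(n/2) = 0.43 × √(110/2) = 3.1890
Critical value for a two-sided test at α = 0.05: z_{α/2} = 1.960.
Power = Φ(δ − 1.960) + Φ(−δ − 1.960) = Φ(1.229) + Φ(-5.149) = 0.8905 + 0.0000 = 0.8905.
Type II error: β = 1 − power = 1 − 0.8905 = 0.1095.

β ≈ 0.110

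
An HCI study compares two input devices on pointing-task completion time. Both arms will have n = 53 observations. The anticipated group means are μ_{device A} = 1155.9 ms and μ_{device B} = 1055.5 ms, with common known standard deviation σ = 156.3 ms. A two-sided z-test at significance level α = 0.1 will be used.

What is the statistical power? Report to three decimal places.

Power ≈ 0.952

Standardized effect: d = |μ_{device A} − μ_{device B}| / σ = |1155.9 − 1055.5| / 156.3 = 0.6424
Noncentrality parameter: δ = d·√(n/2) = 0.6424 × √(53/2) = 3.3067
Two-sided α = 0.1 → critical value z_{0.05} = 1.645.
Power = Φ(δ − 1.645) + Φ(−δ − 1.645) = Φ(1.662) + Φ(-4.952) = 0.9517 + 0.0000 = 0.9517.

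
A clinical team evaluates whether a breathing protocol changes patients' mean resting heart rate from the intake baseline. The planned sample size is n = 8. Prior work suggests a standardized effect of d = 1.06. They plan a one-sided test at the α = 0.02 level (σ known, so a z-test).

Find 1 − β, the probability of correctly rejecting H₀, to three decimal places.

Power ≈ 0.828

Noncentrality parameter: λ = d·√n = 1.06 × √8 = 2.9981
One-sided α = 0.02 → critical value z_{0.02} = 2.054.
Power = Φ(λ − 2.054) = Φ(0.944) = 0.8275.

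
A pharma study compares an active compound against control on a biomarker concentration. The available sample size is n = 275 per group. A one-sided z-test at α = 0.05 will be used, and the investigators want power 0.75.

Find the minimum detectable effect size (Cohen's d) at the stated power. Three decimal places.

d ≈ 0.198

Required noncentrality: δ = z_{0.05} + z_{0.25} = 1.645 + 0.674 = 2.319.
δ = d·√(n/2) ⇒ d = δ/√(n/2) = 2.319/√(275/2) = 0.1978.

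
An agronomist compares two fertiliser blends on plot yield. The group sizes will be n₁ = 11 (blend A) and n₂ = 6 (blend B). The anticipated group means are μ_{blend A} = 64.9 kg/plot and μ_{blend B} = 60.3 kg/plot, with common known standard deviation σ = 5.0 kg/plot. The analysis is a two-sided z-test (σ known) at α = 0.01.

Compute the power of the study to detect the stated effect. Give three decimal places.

Standardized effect: d = |μ_{blend A} − μ_{blend B}| / σ = |64.9 − 60.3| / 5.0 = 0.9200
Noncentrality parameter: δ = d / √(1/n₁ + 1/n₂) = 0.9200 / √(1/11 + 1/6) = 1.8127
Critical value for a two-sided test at α = 0.01: z_{α/2} = 2.576.
Power = Φ(δ − 2.576) + Φ(−δ − 2.576) = Φ(-0.763) + Φ(-4.389) = 0.2227 + 0.0000 = 0.2227.

Power ≈ 0.223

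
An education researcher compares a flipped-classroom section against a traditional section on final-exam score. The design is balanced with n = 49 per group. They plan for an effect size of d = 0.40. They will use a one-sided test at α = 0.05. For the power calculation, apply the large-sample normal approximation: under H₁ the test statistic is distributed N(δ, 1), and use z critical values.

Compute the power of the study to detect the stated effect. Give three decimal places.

Noncentrality parameter: δ = d·√(n/2) = 0.40 × √(49/2) = 1.9799
One-sided α = 0.05 → critical value z_{0.05} = 1.645.
Power = Φ(δ − 1.645) = Φ(0.335) = 0.6312.

Power ≈ 0.631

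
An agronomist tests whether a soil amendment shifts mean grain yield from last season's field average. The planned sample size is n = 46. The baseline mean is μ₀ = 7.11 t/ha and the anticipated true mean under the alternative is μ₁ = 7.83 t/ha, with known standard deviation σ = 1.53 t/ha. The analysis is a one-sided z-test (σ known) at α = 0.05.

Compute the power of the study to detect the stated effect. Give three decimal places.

Power ≈ 0.939

Standardized effect: d = |μ₁ − μ₀| / σ = |7.83 − 7.11| / 1.53 = 0.4706
Noncentrality parameter: δ = d·√n = 0.4706 × √46 = 3.1917
Critical value for a one-sided test at α = 0.05: z_α = 1.645.
Power = P(Z > 1.645 − δ) = Φ(1.547) = 0.9390.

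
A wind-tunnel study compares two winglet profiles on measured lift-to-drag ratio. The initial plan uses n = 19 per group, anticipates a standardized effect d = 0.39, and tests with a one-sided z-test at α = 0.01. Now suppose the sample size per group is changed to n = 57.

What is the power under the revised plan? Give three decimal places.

Power ≈ 0.403

With n = 57 per group: δ = d·√(n/2) = 0.39 × √(57/2) = 2.0820. Critical value z_{0.01} = 2.326.
Revised power = P(Z > 2.326 − δ) = Φ(-0.244) = 0.4035.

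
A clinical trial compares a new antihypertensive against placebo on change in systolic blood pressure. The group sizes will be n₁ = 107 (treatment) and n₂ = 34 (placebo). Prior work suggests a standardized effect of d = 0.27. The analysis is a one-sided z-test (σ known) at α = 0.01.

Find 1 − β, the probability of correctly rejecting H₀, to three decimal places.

Noncentrality parameter: δ = d / √(1/n₁ + 1/n₂) = 0.27 / √(1/107 + 1/34) = 1.3715
One-sided α = 0.01 → critical value z_{0.01} = 2.326.
Power = P(Z > 2.326 − δ) = Φ(-0.955) = 0.1698.

Power ≈ 0.170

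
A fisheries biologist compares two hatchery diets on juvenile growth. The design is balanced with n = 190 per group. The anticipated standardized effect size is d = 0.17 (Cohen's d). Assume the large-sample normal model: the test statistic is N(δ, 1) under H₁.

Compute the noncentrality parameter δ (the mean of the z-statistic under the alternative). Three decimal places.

δ ≈ 1.657

δ = d·√(n/2) = 0.17 × √(190/2) = 1.6570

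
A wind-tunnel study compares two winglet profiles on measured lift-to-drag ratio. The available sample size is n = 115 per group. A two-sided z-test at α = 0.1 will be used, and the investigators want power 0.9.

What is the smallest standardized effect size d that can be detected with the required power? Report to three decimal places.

Required noncentrality: δ = z_{0.05} + z_{0.10} = 1.645 + 1.282 = 2.926.
(The second rejection-region term Φ(−δ − z_{α/2}) is negligible and dropped.)
δ = d·√(n/2) ⇒ d = δ/√(n/2) = 2.926/√(115/2) = 0.3859.

d ≈ 0.386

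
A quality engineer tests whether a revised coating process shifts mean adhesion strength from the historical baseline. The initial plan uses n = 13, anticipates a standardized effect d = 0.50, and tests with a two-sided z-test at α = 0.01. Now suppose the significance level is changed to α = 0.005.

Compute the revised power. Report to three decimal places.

Power ≈ 0.158

δ = d·√n = 0.50 × √13 = 1.8028 (unchanged). New critical value: z_{0.0025} = 2.807.
Revised power = Φ(δ − 2.807) + Φ(−δ − 2.807) = Φ(-1.004) + Φ(-4.610) = 0.1576 + 0.0000 = 0.1576.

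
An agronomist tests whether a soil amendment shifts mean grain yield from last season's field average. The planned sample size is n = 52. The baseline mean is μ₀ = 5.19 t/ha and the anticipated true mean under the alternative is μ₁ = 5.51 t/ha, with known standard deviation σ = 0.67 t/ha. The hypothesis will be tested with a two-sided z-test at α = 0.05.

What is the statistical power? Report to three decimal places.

Standardized effect: d = |μ₁ − μ₀| / σ = |5.51 − 5.19| / 0.67 = 0.4776
Noncentrality parameter: δ = d·√n = 0.4776 × √52 = 3.4441
Two-sided α = 0.05 → critical value z_{0.025} = 1.960.
Power = Φ(δ − 1.960) + Φ(−δ − 1.960) = Φ(1.484) + Φ(-5.404) = 0.9311 + 0.0000 = 0.9311.

Power ≈ 0.931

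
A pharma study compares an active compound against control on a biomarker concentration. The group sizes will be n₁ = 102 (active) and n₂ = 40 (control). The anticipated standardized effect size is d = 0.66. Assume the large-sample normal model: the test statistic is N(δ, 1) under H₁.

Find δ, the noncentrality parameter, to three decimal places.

δ ≈ 3.538

The noncentrality parameter scales effect size by the design's sample-size factor: δ = d / √(1/n₁ + 1/n₂) = 0.66 / √(1/102 + 1/40) = 3.5378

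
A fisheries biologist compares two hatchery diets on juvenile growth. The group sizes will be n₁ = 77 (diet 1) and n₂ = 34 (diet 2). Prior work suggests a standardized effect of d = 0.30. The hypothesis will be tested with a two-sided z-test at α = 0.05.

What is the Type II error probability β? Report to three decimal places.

Noncentrality parameter: δ = d / √(1/n₁ + 1/n₂) = 0.30 / √(1/77 + 1/34) = 1.4569
Critical value for a two-sided test at α = 0.05: z_{α/2} = 1.960.
Power = Φ(δ − 1.960) + Φ(−δ − 1.960) = Φ(-0.503) + Φ(-3.417) = 0.3075 + 0.0003 = 0.3078.
Type II error: β = 1 − power = 1 − 0.3078 = 0.6922.

β ≈ 0.692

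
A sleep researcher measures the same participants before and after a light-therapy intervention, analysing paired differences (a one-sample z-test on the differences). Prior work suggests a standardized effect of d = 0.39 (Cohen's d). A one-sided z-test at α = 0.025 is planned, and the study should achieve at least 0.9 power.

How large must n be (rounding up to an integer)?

For power 0.9 need Φ(δ − z_{0.025}) = 0.9, so δ = z_{0.025} + z_{0.10} = 1.960 + 1.282 = 3.242.
δ = d·√n ⇒ n = (δ/d)² = (3.242 / 0.39)² = 69.08.
Rounding up, n = 70.

n = 70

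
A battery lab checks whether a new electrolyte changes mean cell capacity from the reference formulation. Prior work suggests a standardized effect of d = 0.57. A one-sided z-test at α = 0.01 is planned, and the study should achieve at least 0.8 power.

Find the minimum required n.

n = 31

For power 0.8 need Φ(δ − z_{0.01}) = 0.8, so δ = z_{0.01} + z_{0.20} = 2.326 + 0.842 = 3.168.
δ = d·√n ⇒ n = (δ/d)² = (3.168 / 0.57)² = 30.89.
Round up to the next whole unit.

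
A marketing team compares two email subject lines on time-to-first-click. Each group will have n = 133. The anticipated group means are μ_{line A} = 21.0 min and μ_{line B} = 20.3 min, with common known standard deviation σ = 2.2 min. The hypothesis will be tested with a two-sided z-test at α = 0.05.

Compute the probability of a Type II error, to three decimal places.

Standardized effect: d = |μ_{line A} − μ_{line B}| / σ = |21.0 − 20.3| / 2.2 = 0.3182
Noncentrality parameter: δ = d·√(n/2) = 0.3182 × √(133/2) = 2.5947
Critical value for a two-sided test at α = 0.05: z_{α/2} = 1.960.
Power = Φ(δ − 1.960) + Φ(−δ − 1.960) = Φ(0.635) + Φ(-4.555) = 0.7372 + 0.0000 = 0.7372.
Type II error: β = 1 − power = 1 − 0.7372 = 0.2628.

β ≈ 0.263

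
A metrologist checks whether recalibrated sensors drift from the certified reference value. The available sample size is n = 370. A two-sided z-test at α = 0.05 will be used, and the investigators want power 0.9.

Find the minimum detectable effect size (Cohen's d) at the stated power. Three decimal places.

Need Φ(δ − 1.960) = 0.9, so δ = 1.960 + 1.282 = 3.242.
(The second rejection-region term Φ(−δ − z_{α/2}) is negligible and dropped.)
δ = d·√n ⇒ d = δ/√n = 3.242/√370 = 0.1685.

d ≈ 0.169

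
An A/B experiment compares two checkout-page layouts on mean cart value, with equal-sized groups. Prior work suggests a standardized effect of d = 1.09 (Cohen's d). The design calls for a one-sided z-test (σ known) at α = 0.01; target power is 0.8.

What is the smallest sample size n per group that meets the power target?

n = 17 per group

For power 0.8 need Φ(δ − z_{0.01}) = 0.8, so δ = z_{0.01} + z_{0.20} = 2.326 + 0.842 = 3.168.
δ = d·√(n/2) ⇒ n = 2(δ/d)² = 2 × (3.168 / 1.09)² = 16.89.
Rounding up, n = 17 per group.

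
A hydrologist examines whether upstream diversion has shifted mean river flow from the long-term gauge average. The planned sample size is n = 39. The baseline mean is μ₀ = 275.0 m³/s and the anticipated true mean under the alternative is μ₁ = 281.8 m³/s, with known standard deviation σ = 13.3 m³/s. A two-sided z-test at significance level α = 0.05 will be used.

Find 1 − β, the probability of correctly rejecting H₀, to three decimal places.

Standardized effect: d = |μ₁ − μ₀| / σ = |281.8 − 275.0| / 13.3 = 0.5113
Noncentrality parameter: δ = d·√n = 0.5113 × √39 = 3.1929
Two-sided α = 0.05 → critical value z_{0.025} = 1.960.
Power = Φ(δ − 1.960) + Φ(−δ − 1.960) = Φ(1.233) + Φ(-5.153) = 0.8912 + 0.0000 = 0.8912.

Power ≈ 0.891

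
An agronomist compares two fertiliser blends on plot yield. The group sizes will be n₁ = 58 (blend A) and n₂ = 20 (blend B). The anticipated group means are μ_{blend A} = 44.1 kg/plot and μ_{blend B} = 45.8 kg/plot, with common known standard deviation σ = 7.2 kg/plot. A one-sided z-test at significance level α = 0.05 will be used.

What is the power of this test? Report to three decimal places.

Standardized effect: d = |μ_{blend A} − μ_{blend B}| / σ = |44.1 − 45.8| / 7.2 = 0.2361
Noncentrality parameter: δ = d / √(1/n₁ + 1/n₂) = 0.2361 / √(1/58 + 1/20) = 0.9105
One-sided α = 0.05 → critical value z_{0.05} = 1.645.
Power = P(Z > 1.645 − δ) = Φ(-0.734) = 0.2314.

Power ≈ 0.231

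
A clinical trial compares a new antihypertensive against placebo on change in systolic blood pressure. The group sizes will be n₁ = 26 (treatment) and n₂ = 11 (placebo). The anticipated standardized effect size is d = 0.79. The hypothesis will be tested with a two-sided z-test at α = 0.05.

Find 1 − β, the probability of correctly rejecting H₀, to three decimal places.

Power ≈ 0.593

Noncentrality parameter: δ = d / √(1/n₁ + 1/n₂) = 0.79 / √(1/26 + 1/11) = 2.1964
Two-sided α = 0.05 → critical value z_{0.025} = 1.960.
Power = Φ(δ − 1.960) + Φ(−δ − 1.960) = Φ(0.236) + Φ(-4.156) = 0.5934 + 0.0000 = 0.5935.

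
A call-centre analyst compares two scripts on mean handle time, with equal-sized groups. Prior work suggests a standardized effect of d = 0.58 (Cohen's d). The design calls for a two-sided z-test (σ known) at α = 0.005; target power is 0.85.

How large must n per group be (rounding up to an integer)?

n = 88 per group

For power 0.85 need Φ(δ − z_{0.0025}) = 0.85, so δ = z_{0.0025} + z_{0.15} = 2.807 + 1.036 = 3.843.
(The Φ(−δ − z_{α/2}) term is vanishingly small for δ > 0 and is dropped in the standard sample-size formula.)
δ = d·√(n/2) ⇒ n = 2(δ/d)² = 2 × (3.843 / 0.58)² = 87.83.
Rounding up, n = 88 per group.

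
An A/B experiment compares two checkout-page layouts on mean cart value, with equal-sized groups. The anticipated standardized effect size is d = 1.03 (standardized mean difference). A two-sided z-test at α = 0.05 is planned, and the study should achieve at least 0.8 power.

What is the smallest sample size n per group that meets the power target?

For power 0.8 need Φ(δ − z_{0.025}) = 0.8, so δ = z_{0.025} + z_{0.20} = 1.960 + 0.842 = 2.802.
(Ignoring the negligible lower-tail rejection probability gives the usual closed-form inversion.)
δ = d·√(n/2) ⇒ n = 2(δ/d)² = 2 × (2.802 / 1.03)² = 14.80.
Round up to the next whole unit.

n = 15 per group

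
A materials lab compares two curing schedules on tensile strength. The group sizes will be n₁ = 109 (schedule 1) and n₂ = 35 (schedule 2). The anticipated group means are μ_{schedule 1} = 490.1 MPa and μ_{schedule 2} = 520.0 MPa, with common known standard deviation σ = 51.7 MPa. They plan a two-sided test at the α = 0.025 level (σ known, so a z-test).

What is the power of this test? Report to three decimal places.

Standardized effect: d = |μ_{schedule 1} − μ_{schedule 2}| / σ = |490.1 − 520.0| / 51.7 = 0.5783
Noncentrality parameter: δ = d / √(1/n₁ + 1/n₂) = 0.5783 / √(1/109 + 1/35) = 2.9768
Two-sided α = 0.025 → critical value z_{0.0125} = 2.241.
Power = Φ(δ − 2.241) + Φ(−δ − 2.241) = Φ(0.735) + Φ(-5.218) = 0.7689 + 0.0000 = 0.7689.

Power ≈ 0.769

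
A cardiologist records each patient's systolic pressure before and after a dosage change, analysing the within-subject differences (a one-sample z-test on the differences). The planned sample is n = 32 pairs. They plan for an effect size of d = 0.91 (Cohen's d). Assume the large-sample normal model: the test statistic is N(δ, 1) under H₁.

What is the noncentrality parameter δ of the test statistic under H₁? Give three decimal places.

The noncentrality parameter scales effect size by the design's sample-size factor: δ = d·√n = 0.91 × √32 = 5.1477

δ ≈ 5.148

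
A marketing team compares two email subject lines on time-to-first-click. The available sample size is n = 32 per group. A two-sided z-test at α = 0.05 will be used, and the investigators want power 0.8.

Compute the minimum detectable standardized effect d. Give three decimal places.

Required noncentrality: δ = z_{0.025} + z_{0.20} = 1.960 + 0.842 = 2.802.
(The second rejection-region term Φ(−δ − z_{α/2}) is negligible and dropped.)
δ = d·√(n/2) ⇒ d = δ/√(n/2) = 2.802/√(32/2) = 0.7004.

d ≈ 0.700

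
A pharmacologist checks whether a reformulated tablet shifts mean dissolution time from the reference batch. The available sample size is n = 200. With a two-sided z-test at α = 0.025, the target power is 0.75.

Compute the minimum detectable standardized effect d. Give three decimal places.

d ≈ 0.206

Required noncentrality: δ = z_{0.0125} + z_{0.25} = 2.241 + 0.674 = 2.916.
(The second rejection-region term Φ(−δ − z_{α/2}) is negligible and dropped.)
δ = d·√n ⇒ d = δ/√n = 2.916/√200 = 0.2062.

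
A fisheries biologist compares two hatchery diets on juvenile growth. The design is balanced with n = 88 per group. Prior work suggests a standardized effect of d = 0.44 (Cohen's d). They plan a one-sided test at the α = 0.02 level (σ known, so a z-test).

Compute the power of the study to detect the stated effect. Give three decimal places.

Noncentrality parameter: δ = d·√(n/2) = 0.44 × √(88/2) = 2.9186
Critical value for a one-sided test at α = 0.02: z_α = 2.054.
Power = P(Z > 2.054 − δ) = Φ(0.865) = 0.8064.

Power ≈ 0.806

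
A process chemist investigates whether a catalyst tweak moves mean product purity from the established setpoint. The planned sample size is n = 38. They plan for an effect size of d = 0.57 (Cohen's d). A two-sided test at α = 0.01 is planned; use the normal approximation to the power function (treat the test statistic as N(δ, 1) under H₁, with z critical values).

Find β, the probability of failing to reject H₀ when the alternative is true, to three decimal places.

Noncentrality parameter: δ = d·√n = 0.57 × √38 = 3.5137
Two-sided α = 0.01 → critical value z_{0.005} = 2.576.
Power = Φ(δ − 2.576) + Φ(−δ − 2.576) = Φ(0.938) + Φ(-6.090) = 0.8258 + 0.0000 = 0.8258.
Type II error: β = 1 − power = 1 − 0.8258 = 0.1742.

β ≈ 0.174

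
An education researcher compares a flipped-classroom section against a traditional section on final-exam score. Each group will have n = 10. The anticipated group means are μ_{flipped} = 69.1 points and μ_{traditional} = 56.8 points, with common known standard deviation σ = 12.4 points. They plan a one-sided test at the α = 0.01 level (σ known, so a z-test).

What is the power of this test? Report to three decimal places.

Standardized effect: d = |μ_{flipped} − μ_{traditional}| / σ = |69.1 − 56.8| / 12.4 = 0.9919
Noncentrality parameter: δ = d·√(n/2) = 0.9919 × √(10/2) = 2.2180
Critical value for a one-sided test at α = 0.01: z_α = 2.326.
Power = Φ(δ − 2.326) = Φ(-0.108) = 0.4569.

Power ≈ 0.457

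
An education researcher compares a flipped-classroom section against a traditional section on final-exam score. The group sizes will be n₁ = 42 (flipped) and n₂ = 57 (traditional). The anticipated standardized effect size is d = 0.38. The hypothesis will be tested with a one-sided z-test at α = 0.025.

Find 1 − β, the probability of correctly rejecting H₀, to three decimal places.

Noncentrality parameter: δ = d / √(1/n₁ + 1/n₂) = 0.38 / √(1/42 + 1/57) = 1.8687
Critical value for a one-sided test at α = 0.025: z_α = 1.960.
Power = P(Z > 1.960 − δ) = Φ(-0.091) = 0.4636.

Power ≈ 0.464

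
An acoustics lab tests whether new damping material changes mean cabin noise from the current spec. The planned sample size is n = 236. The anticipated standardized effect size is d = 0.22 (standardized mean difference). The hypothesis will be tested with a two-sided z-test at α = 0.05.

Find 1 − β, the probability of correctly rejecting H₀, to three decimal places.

Power ≈ 0.922

Noncentrality parameter: δ = d·√n = 0.22 × √236 = 3.3797
Two-sided α = 0.05 → critical value z_{0.025} = 1.960.
Power = Φ(δ − 1.960) + Φ(−δ − 1.960) = Φ(1.420) + Φ(-5.340) = 0.9222 + 0.0000 = 0.9222.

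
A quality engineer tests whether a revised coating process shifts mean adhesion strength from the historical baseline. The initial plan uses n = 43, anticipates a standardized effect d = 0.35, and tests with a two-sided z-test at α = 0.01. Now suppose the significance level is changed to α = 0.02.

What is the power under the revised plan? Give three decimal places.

Power ≈ 0.488

δ = d·√n = 0.35 × √43 = 2.2951 (unchanged). New critical value: z_{0.01} = 2.326.
Revised power = Φ(δ − 2.326) + Φ(−δ − 2.326) = Φ(-0.031) + Φ(-4.621) = 0.4875 + 0.0000 = 0.4875.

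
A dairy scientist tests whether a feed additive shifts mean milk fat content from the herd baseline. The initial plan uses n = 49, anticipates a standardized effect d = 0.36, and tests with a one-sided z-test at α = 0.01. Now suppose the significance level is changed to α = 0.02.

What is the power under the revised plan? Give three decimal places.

δ = d·√n = 0.36 × √49 = 2.5200 (unchanged). New critical value: z_{0.02} = 2.054.
Revised power = Φ(δ − 2.054) = Φ(0.466) = 0.6795.

Power ≈ 0.679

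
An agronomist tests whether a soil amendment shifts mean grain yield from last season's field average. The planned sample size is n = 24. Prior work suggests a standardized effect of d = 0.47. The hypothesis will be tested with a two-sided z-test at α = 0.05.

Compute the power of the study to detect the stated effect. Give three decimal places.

Power ≈ 0.634

Noncentrality parameter: δ = d·√n = 0.47 × √24 = 2.3025
Critical value for a two-sided test at α = 0.05: z_{α/2} = 1.960.
Power = Φ(δ − 1.960) + Φ(−δ − 1.960) = Φ(0.343) + Φ(-4.262) = 0.6340 + 0.0000 = 0.6340.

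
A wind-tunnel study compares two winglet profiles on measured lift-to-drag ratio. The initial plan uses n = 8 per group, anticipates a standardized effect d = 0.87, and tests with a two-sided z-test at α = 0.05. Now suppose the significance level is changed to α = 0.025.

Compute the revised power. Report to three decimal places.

δ = d·√(n/2) = 0.87 × √(8/2) = 1.7400 (unchanged). New critical value: z_{0.0125} = 2.241.
Revised power = Φ(δ − 2.241) + Φ(−δ − 2.241) = Φ(-0.501) + Φ(-3.981) = 0.3080 + 0.0000 = 0.3081.

Power ≈ 0.308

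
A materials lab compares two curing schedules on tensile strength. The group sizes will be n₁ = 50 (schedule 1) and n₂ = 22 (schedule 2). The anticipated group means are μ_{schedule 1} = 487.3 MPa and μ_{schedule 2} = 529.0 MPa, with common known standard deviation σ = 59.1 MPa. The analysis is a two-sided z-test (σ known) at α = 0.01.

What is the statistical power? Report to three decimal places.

Standardized effect: d = |μ_{schedule 1} − μ_{schedule 2}| / σ = |487.3 − 529.0| / 59.1 = 0.7056
Noncentrality parameter: δ = d / √(1/n₁ + 1/n₂) = 0.7056 / √(1/50 + 1/22) = 2.7579
Critical value for a two-sided test at α = 0.01: z_{α/2} = 2.576.
Power = Φ(δ − 2.576) + Φ(−δ − 2.576) = Φ(0.182) + Φ(-5.334) = 0.5722 + 0.0000 = 0.5722.

Power ≈ 0.572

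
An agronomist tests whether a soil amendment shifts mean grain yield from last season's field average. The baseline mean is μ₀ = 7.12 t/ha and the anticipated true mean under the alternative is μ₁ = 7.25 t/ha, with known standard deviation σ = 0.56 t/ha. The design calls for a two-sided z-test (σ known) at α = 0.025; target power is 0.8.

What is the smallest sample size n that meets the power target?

Standardized effect: d = |μ₁ − μ₀| / σ = |7.25 − 7.12| / 0.56 = 0.2321
Set Φ(δ − 2.241) = 0.8; then δ − 2.241 = Φ⁻¹(0.8) = 0.842, giving δ = 3.083.
(The Φ(−δ − z_{α/2}) term is vanishingly small for δ > 0 and is dropped in the standard sample-size formula.)
δ = d·√n ⇒ n = (δ/d)² = (3.083 / 0.2321)² = 176.38.
Rounding up, n = 177.

n = 177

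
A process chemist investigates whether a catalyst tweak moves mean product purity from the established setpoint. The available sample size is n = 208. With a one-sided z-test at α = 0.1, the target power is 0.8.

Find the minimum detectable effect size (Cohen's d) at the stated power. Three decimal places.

d ≈ 0.147

Need Φ(δ − 1.282) = 0.8, so δ = 1.282 + 0.842 = 2.123.
δ = d·√n ⇒ d = δ/√n = 2.123/√208 = 0.1472.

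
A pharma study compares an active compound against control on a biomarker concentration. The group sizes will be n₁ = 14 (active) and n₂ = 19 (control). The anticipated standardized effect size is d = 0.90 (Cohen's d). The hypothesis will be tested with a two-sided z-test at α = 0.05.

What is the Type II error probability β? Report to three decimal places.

β ≈ 0.276

Noncentrality parameter: λ = d / √(1/n₁ + 1/n₂) = 0.90 / √(1/14 + 1/19) = 2.5552
Critical value for a two-sided test at α = 0.05: z_{α/2} = 1.960.
Power = Φ(λ − 1.960) + Φ(−λ − 1.960) = Φ(0.595) + Φ(-4.515) = 0.7242 + 0.0000 = 0.7242.
Type II error: β = 1 − power = 1 − 0.7242 = 0.2758.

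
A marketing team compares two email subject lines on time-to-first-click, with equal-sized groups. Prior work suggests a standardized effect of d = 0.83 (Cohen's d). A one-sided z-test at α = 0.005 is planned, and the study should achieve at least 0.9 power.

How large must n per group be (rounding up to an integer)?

n = 44 per group

Set Φ(δ − 2.576) = 0.9; then δ − 2.576 = Φ⁻¹(0.9) = 1.282, giving δ = 3.857.
δ = d·√(n/2) ⇒ n = 2(δ/d)² = 2 × (3.857 / 0.83)² = 43.20.
Round up to the next whole unit.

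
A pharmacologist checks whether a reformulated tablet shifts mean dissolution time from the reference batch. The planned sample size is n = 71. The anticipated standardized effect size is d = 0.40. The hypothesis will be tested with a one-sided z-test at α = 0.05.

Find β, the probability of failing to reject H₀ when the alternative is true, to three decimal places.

Noncentrality parameter: δ = d·√n = 0.40 × √71 = 3.3705
Critical value for a one-sided test at α = 0.05: z_α = 1.645.
Power = P(Z > 1.645 − δ) = Φ(1.726) = 0.9578.
Type II error: β = 1 − power = 1 − 0.9578 = 0.0422.

β ≈ 0.042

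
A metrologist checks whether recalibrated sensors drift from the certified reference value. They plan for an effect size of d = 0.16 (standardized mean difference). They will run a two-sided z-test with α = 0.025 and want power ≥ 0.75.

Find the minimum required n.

For power 0.75 need Φ(δ − z_{0.0125}) = 0.75, so δ = z_{0.0125} + z_{0.25} = 2.241 + 0.674 = 2.916.
(Ignoring the negligible lower-tail rejection probability gives the usual closed-form inversion.)
δ = d·√n ⇒ n = (δ/d)² = (2.916 / 0.16)² = 332.13.
Rounding up, n = 333.

n = 333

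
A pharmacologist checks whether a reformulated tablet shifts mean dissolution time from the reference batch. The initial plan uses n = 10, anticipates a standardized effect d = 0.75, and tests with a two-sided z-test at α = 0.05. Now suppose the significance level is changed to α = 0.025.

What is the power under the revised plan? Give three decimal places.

Power ≈ 0.552

δ = d·√n = 0.75 × √10 = 2.3717 (unchanged). New critical value: z_{0.0125} = 2.241.
Revised power = Φ(δ − 2.241) + Φ(−δ − 2.241) = Φ(0.130) + Φ(-4.613) = 0.5518 + 0.0000 = 0.5518.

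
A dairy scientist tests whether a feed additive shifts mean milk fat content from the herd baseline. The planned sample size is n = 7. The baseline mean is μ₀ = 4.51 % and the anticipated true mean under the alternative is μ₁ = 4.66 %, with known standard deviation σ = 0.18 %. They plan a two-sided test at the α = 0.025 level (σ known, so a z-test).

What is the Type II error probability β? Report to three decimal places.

Standardized effect: d = |μ₁ − μ₀| / σ = |4.66 − 4.51| / 0.18 = 0.8333
Noncentrality parameter: δ = d·√n = 0.8333 × √7 = 2.2048
Two-sided α = 0.025 → critical value z_{0.0125} = 2.241.
Power = Φ(δ − 2.241) + Φ(−δ − 2.241) = Φ(-0.037) + Φ(-4.446) = 0.4854 + 0.0000 = 0.4854.
Type II error: β = 1 − power = 1 − 0.4854 = 0.5146.

β ≈ 0.515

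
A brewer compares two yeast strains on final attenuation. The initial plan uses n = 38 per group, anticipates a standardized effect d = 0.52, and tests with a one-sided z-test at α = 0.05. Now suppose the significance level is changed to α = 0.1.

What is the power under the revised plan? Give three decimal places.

Power ≈ 0.838

δ = d·√(n/2) = 0.52 × √(38/2) = 2.2666 (unchanged). New critical value: z_{0.1} = 1.282.
Revised power = Φ(δ − 1.282) = Φ(0.985) = 0.8377.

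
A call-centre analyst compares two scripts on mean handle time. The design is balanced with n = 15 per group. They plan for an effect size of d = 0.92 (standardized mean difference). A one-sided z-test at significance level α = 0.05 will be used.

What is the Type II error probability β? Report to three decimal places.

Noncentrality parameter: δ = d·√(n/2) = 0.92 × √(15/2) = 2.5195
Critical value for a one-sided test at α = 0.05: z_α = 1.645.
Power = P(Z > 1.645 − δ) = Φ(0.875) = 0.8091.
Type II error: β = 1 − power = 1 − 0.8091 = 0.1909.

β ≈ 0.191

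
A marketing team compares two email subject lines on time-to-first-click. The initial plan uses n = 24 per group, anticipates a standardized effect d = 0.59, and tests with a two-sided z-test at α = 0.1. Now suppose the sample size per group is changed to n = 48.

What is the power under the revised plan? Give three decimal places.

Power ≈ 0.894

With n = 48 per group: δ = d·√(n/2) = 0.59 × √(48/2) = 2.8904. Critical value z_{0.05} = 1.645.
Revised power = Φ(δ − 1.645) + Φ(−δ − 1.645) = Φ(1.246) + Φ(-4.535) = 0.8935 + 0.0000 = 0.8935.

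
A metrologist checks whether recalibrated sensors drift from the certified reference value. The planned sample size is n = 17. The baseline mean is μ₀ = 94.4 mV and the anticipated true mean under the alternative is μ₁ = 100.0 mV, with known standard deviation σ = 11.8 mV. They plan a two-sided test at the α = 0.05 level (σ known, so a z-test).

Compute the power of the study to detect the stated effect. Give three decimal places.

Power ≈ 0.499

Standardized effect: d = |μ₁ − μ₀| / σ = |100.0 − 94.4| / 11.8 = 0.4746
Noncentrality parameter: λ = d·√n = 0.4746 × √17 = 1.9567
Critical value for a two-sided test at α = 0.05: z_{α/2} = 1.960.
Power = Φ(λ − 1.960) + Φ(−λ − 1.960) = Φ(-0.003) + Φ(-3.917) = 0.4987 + 0.0000 = 0.4988.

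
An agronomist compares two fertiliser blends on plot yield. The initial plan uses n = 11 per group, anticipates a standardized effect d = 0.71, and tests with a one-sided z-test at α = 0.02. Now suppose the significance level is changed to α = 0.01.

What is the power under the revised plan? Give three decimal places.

δ = d·√(n/2) = 0.71 × √(11/2) = 1.6651 (unchanged). New critical value: z_{0.01} = 2.326.
Revised power = P(Z > 2.326 − δ) = Φ(-0.661) = 0.2542.

Power ≈ 0.254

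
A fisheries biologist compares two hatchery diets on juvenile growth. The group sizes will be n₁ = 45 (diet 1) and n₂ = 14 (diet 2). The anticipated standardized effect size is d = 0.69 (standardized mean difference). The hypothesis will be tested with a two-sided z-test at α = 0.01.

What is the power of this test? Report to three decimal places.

Noncentrality parameter: δ = d / √(1/n₁ + 1/n₂) = 0.69 / √(1/45 + 1/14) = 2.2547
Two-sided α = 0.01 → critical value z_{0.005} = 2.576.
Power = Φ(δ − 2.576) + Φ(−δ − 2.576) = Φ(-0.321) + Φ(-4.831) = 0.3741 + 0.0000 = 0.3741.

Power ≈ 0.374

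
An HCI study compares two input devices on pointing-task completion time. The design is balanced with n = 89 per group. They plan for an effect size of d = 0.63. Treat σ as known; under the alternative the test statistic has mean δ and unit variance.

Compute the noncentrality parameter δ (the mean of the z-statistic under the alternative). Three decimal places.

δ ≈ 4.203

The noncentrality parameter scales effect size by the design's sample-size factor: δ = d·√(n/2) = 0.63 × √(89/2) = 4.2026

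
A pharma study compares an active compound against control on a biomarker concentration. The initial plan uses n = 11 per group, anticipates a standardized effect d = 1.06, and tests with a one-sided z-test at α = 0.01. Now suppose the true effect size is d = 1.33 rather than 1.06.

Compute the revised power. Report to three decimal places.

With d = 1.33: δ = d·√(n/2) = 1.33 × √(11/2) = 3.1191. Critical value z_{0.01} = 2.326.
Revised power = P(Z > 2.326 − δ) = Φ(0.793) = 0.7860.

Power ≈ 0.786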